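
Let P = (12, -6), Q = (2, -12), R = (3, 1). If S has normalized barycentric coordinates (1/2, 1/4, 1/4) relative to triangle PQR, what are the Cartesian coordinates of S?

S = (1/2)·P + (1/4)·Q + (1/4)·R.
x-coordinate: (1/2)·12 + (1/4)·2 + (1/4)·3 = 29/4.
y-coordinate: (1/2)·(-6) + (1/4)·(-12) + (1/4)·1 = -23/4.

(29/4, -23/4)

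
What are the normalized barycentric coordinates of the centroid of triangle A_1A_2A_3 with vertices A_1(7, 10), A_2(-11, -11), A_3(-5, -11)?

The centroid is the average of the vertices, so each weight is 1/3.

(1/3, 1/3, 1/3)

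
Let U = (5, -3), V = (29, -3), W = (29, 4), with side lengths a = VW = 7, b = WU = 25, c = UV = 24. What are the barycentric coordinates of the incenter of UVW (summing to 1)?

(1/8, 25/56, 3/7)

The incenter has barycentric coordinates proportional to the opposite side lengths: (7 : 25 : 24).
Normalizing by 7+25+24 = 56 gives (1/8, 25/56, 3/7).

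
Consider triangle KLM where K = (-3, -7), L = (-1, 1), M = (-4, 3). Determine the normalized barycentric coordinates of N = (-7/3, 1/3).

Signed area of the reference triangle: [KLM] = ½·((-3)·(1−3) + (-1)·(3−(-7)) + (-4)·(-7−1)) = ½·(6 − 10 + 32) = 14.
[NLM] = ½·((-7/3)·(1−3) + (-1)·(3−(1/3)) + (-4)·(1/3−1)) = ½·(14/3 − 8/3 + 8/3) = 7/3, so the K-coordinate is (7/3)/14 = 1/6.
[KNM] = ½·((-3)·(1/3−3) + (-7/3)·(3−(-7)) + (-4)·(-7−(1/3))) = ½·(8 − 70/3 + 88/3) = 7, so the L-coordinate is 1/2.
[KLN] = ½·((-3)·(1−(1/3)) + (-1)·(1/3−(-7)) + (-7/3)·(-7−1)) = ½·(-2 − 22/3 + 56/3) = 14/3, so the M-coordinate is 1/3.

(1/6, 1/2, 1/3)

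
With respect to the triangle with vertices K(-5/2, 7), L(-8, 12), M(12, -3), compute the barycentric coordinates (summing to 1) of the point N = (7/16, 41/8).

Signed area of the reference triangle: [KLM] = ½·((-5/2)·(12−(-3)) + (-8)·(-3−7) + 12·(7−12)) = ½·(-75/2 + 80 − 60) = -35/4.
[NLM] = ½·((7/16)·(12−(-3)) + (-8)·(-3−(41/8)) + 12·(41/8−12)) = ½·(105/16 + 65 − 165/2) = -175/32, so the K-coordinate is (-175/32)/(-35/4) = 5/8.
[KNM] = ½·((-5/2)·(41/8−(-3)) + (7/16)·(-3−7) + 12·(7−(41/8))) = ½·(-325/16 − 35/8 + 45/2) = -35/32, so the L-coordinate is 1/8.
[KLN] = ½·((-5/2)·(12−(41/8)) + (-8)·(41/8−7) + (7/16)·(7−12)) = ½·(-275/16 + 15 − 35/16) = -35/16, so the M-coordinate is 1/4.
Check: 5/8 + 1/8 + 1/4 = 1.

(5/8, 1/8, 1/4)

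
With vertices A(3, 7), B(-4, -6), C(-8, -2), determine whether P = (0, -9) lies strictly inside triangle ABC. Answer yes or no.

no

Barycentric coordinates of P: (1/20, 149/80, -73/80).
The three coordinates are positive, positive, negative; a point is interior exactly when all three are positive.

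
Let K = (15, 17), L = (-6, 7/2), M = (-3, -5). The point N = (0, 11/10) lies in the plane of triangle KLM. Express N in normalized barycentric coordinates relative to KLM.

Signed area of the reference triangle: [KLM] = ½·(15·(7/2−(-5)) + (-6)·(-5−17) + (-3)·(17−(7/2))) = ½·(255/2 + 132 − 81/2) = 219/2.
[NLM] = ½·(0·(7/2−(-5)) + (-6)·(-5−(11/10)) + (-3)·(11/10−(7/2))) = ½·(0 + 183/5 + 36/5) = 219/10, so the K-coordinate is (219/10)/(219/2) = 1/5.
[KNM] = ½·(15·(11/10−(-5)) + 0·(-5−17) + (-3)·(17−(11/10))) = ½·(183/2 + 0 − 477/10) = 219/10, so the L-coordinate is 1/5.
[KLN] = ½·(15·(7/2−(11/10)) + (-6)·(11/10−17) + 0·(17−(7/2))) = ½·(36 + 477/5 + 0) = 657/10, so the M-coordinate is 3/5.

(1/5, 1/5, 3/5)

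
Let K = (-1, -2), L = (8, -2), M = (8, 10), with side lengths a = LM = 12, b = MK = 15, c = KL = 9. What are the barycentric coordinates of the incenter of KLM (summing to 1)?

(1/3, 5/12, 1/4)

The incenter has barycentric coordinates proportional to the opposite side lengths: (12 : 15 : 9).
Normalizing by 12+15+9 = 36 gives (1/3, 5/12, 1/4).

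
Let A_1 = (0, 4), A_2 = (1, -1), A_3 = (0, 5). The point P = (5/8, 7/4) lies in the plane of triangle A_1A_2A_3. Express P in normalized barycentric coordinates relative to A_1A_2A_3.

(-1/2, 5/8, 7/8)

Signed area of the reference triangle: [A_1A_2A_3] = ½·(0·(-1−5) + 1·(5−4) + 0·(4−(-1))) = ½·(0 + 1 + 0) = 1/2.
[PA_2A_3] = ½·((5/8)·(-1−5) + 1·(5−(7/4)) + 0·(7/4−(-1))) = ½·(-15/4 + 13/4 + 0) = -1/4, so the A_1-coordinate is (-1/4)/(1/2) = -1/2.
[A_1PA_3] = ½·(0·(7/4−5) + (5/8)·(5−4) + 0·(4−(7/4))) = ½·(0 + 5/8 + 0) = 5/16, so the A_2-coordinate is 5/8.
[A_1A_2P] = ½·(0·(-1−(7/4)) + 1·(7/4−4) + (5/8)·(4−(-1))) = ½·(0 − 9/4 + 25/8) = 7/16, so the A_3-coordinate is 7/8.
Check: -1/2 + 5/8 + 7/8 = 1.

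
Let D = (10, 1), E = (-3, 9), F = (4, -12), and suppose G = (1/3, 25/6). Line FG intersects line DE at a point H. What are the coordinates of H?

Barycentric coordinates of G with respect to DEF: (1/6, 2/3, 1/6).
On side DE the F-coordinate is zero; dropping G's F-weight 1/6 and renormalizing the remaining 1/6 : 2/3 gives weights 1/5, 4/5 on D, E.
H = (1/5)·(10, 1) + (4/5)·(-3, 9) = (-2/5, 37/5).

(-2/5, 37/5)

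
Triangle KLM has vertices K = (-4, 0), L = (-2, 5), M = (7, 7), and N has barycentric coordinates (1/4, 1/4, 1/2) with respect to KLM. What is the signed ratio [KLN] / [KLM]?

The signed ratio [KLN]/[KLM] equals the barycentric coordinate of N at vertex M, which is 1/2.

1/2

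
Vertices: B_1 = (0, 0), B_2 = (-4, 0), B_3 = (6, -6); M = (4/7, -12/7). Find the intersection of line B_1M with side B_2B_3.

Barycentric coordinates of M with respect to B_1B_2B_3: (3/7, 2/7, 2/7).
On side B_2B_3 the B_1-coordinate is zero; dropping M's B_1-weight 3/7 and renormalizing the remaining 2/7 : 2/7 gives weights 1/2, 1/2 on B_2, B_3.
N = (1/2)·(-4, 0) + (1/2)·(6, -6) = (1, -3).

(1, -3)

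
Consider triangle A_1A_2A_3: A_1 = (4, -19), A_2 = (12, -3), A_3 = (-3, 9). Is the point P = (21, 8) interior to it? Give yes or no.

no

Barycentric coordinates of P: (-13/16, 95/48, -1/6).
The three coordinates are negative, positive, negative; a point is interior exactly when all three are positive.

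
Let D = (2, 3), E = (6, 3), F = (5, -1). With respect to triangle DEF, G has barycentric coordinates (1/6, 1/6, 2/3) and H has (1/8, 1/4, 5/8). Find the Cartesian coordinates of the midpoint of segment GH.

Barycentric coordinates of the midpoint are the average: (7/48, 5/24, 31/48).
Converting: (7/48)·D + (5/24)·E + (31/48)·F = (229/48, 5/12).

(229/48, 5/12)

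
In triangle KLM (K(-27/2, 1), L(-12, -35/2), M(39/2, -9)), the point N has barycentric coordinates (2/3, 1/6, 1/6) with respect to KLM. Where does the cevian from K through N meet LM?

(15/4, -53/4)

Line KN meets LM where the K-coordinate vanishes; zeroing N's K-weight and renormalizing leaves L, M-weights 1/6 : 1/6 → (1/2, 1/2).
So J = (1/2)·L + (1/2)·M = (15/4, -53/4).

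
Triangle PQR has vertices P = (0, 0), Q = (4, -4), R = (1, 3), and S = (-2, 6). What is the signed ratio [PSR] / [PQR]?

[PQR] = ½·(0·(-4−3) + 4·(3−0) + 1·(0−(-4))) = ½·(0 + 12 + 4) = 8.
[PSR] = ½·(0·(6−3) + (-2)·(3−0) + 1·(0−6)) = ½·(0 − 6 − 6) = -6, so the ratio is (-6)/8 = -3/4.

-3/4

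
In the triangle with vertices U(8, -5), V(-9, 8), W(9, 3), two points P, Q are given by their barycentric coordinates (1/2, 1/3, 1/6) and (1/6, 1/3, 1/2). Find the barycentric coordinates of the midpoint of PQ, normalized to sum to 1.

(1/3, 1/3, 1/3)

Since both coordinate triples sum to 1, the midpoint's barycentrics are the componentwise average.
(1/2+1/6)/2 = 1/3; similarly 1/3 and 1/3.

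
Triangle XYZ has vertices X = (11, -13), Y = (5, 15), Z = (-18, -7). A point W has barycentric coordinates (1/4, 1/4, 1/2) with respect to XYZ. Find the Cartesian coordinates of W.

(-5, -3)

W = (1/4)·X + (1/4)·Y + (1/2)·Z.
x-coordinate: (1/4)·11 + (1/4)·5 + (1/2)·(-18) = -5.
y-coordinate: (1/4)·(-13) + (1/4)·15 + (1/2)·(-7) = -3.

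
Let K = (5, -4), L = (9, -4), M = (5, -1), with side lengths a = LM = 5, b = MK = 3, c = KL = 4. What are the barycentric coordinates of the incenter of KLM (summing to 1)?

The incenter has barycentric coordinates proportional to the opposite side lengths: (5 : 3 : 4).
Normalizing by 5+3+4 = 12 gives (5/12, 1/4, 1/3).

(5/12, 1/4, 1/3)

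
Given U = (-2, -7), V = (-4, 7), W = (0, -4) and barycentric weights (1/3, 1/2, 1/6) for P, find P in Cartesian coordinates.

(-8/3, 1/2)

P = (1/3)·U + (1/2)·V + (1/6)·W.
x-coordinate: (1/3)·(-2) + (1/2)·(-4) + (1/6)·0 = -8/3.
y-coordinate: (1/3)·(-7) + (1/2)·7 + (1/6)·(-4) = 1/2.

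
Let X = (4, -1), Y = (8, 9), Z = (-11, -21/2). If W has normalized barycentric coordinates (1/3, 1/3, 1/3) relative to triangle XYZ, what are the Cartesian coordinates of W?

W = (1/3)·X + (1/3)·Y + (1/3)·Z.
x-coordinate: (1/3)·4 + (1/3)·8 + (1/3)·(-11) = 1/3.
y-coordinate: (1/3)·(-1) + (1/3)·9 + (1/3)·(-21/2) = -5/6.

(1/3, -5/6)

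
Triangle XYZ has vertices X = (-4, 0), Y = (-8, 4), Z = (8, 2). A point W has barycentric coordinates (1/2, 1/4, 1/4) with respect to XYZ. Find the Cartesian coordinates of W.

W = (1/2)·X + (1/4)·Y + (1/4)·Z.
x-coordinate: (1/2)·(-4) + (1/4)·(-8) + (1/4)·8 = -2.
y-coordinate: (1/2)·0 + (1/4)·4 + (1/4)·2 = 3/2.

(-2, 3/2)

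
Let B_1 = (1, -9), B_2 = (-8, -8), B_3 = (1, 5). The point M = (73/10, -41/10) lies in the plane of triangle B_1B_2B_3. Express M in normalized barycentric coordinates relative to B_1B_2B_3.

Signed area of the reference triangle: [B_1B_2B_3] = ½·(1·(-8−5) + (-8)·(5−(-9)) + 1·(-9−(-8))) = ½·(-13 − 112 − 1) = -63.
[MB_2B_3] = ½·((73/10)·(-8−5) + (-8)·(5−(-41/10)) + 1·(-41/10−(-8))) = ½·(-949/10 − 364/5 + 39/10) = -819/10, so the B_1-coordinate is (-819/10)/(-63) = 13/10.
[B_1MB_3] = ½·(1·(-41/10−5) + (73/10)·(5−(-9)) + 1·(-9−(-41/10))) = ½·(-91/10 + 511/5 − 49/10) = 441/10, so the B_2-coordinate is -7/10.
[B_1B_2M] = ½·(1·(-8−(-41/10)) + (-8)·(-41/10−(-9)) + (73/10)·(-9−(-8))) = ½·(-39/10 − 196/5 − 73/10) = -126/5, so the B_3-coordinate is 2/5.
Check: 13/10 − 7/10 + 2/5 = 1.

(13/10, -7/10, 2/5)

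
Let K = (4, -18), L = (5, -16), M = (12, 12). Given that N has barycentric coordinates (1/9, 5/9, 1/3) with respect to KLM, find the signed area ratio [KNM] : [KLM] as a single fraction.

5/9

The signed ratio [KNM]/[KLM] equals the barycentric coordinate of N at vertex L, which is 5/9.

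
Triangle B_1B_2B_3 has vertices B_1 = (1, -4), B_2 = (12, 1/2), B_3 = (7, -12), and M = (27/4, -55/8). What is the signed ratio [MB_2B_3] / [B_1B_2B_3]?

[B_1B_2B_3] = ½·(1·(1/2−(-12)) + 12·(-12−(-4)) + 7·(-4−(1/2))) = ½·(25/2 − 96 − 63/2) = -115/2.
[MB_2B_3] = ½·((27/4)·(1/2−(-12)) + 12·(-12−(-55/8)) + 7·(-55/8−(1/2))) = ½·(675/8 − 123/2 − 413/8) = -115/8, so the ratio is (-115/8)/(-115/2) = 1/4.

1/4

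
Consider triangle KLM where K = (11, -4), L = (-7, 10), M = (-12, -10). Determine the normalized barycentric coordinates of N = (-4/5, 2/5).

Signed area of the reference triangle: [KLM] = ½·(11·(10−(-10)) + (-7)·(-10−(-4)) + (-12)·(-4−10)) = ½·(220 + 42 + 168) = 215.
[NLM] = ½·((-4/5)·(10−(-10)) + (-7)·(-10−(2/5)) + (-12)·(2/5−10)) = ½·(-16 + 364/5 + 576/5) = 86, so the K-coordinate is 86/215 = 2/5.
[KNM] = ½·(11·(2/5−(-10)) + (-4/5)·(-10−(-4)) + (-12)·(-4−(2/5))) = ½·(572/5 + 24/5 + 264/5) = 86, so the L-coordinate is 2/5.
[KLN] = ½·(11·(10−(2/5)) + (-7)·(2/5−(-4)) + (-4/5)·(-4−10)) = ½·(528/5 − 154/5 + 56/5) = 43, so the M-coordinate is 1/5.

(2/5, 2/5, 1/5)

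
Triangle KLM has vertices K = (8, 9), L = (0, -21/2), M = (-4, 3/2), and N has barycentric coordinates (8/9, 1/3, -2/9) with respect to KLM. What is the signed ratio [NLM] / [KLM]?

The signed ratio [NLM]/[KLM] equals the barycentric coordinate of N at vertex K, which is 8/9.

8/9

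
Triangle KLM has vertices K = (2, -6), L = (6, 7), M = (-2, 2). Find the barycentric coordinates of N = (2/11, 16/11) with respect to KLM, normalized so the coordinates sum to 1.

(2/11, 2/11, 7/11)

Signed area of the reference triangle: [KLM] = ½·(2·(7−2) + 6·(2−(-6)) + (-2)·(-6−7)) = ½·(10 + 48 + 26) = 42.
[NLM] = ½·((2/11)·(7−2) + 6·(2−(16/11)) + (-2)·(16/11−7)) = ½·(10/11 + 36/11 + 122/11) = 84/11, so the K-coordinate is (84/11)/42 = 2/11.
[KNM] = ½·(2·(16/11−2) + (2/11)·(2−(-6)) + (-2)·(-6−(16/11))) = ½·(-12/11 + 16/11 + 164/11) = 84/11, so the L-coordinate is 2/11.
[KLN] = ½·(2·(7−(16/11)) + 6·(16/11−(-6)) + (2/11)·(-6−7)) = ½·(122/11 + 492/11 − 26/11) = 294/11, so the M-coordinate is 7/11.
Check: 2/11 + 2/11 + 7/11 = 1.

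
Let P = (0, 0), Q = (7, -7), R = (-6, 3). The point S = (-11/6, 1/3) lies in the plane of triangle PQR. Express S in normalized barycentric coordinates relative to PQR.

(1/3, 1/6, 1/2)

Signed area of the reference triangle: [PQR] = ½·(0·(-7−3) + 7·(3−0) + (-6)·(0−(-7))) = ½·(0 + 21 − 42) = -21/2.
[SQR] = ½·((-11/6)·(-7−3) + 7·(3−(1/3)) + (-6)·(1/3−(-7))) = ½·(55/3 + 56/3 − 44) = -7/2, so the P-coordinate is (-7/2)/(-21/2) = 1/3.
[PSR] = ½·(0·(1/3−3) + (-11/6)·(3−0) + (-6)·(0−(1/3))) = ½·(0 − 11/2 + 2) = -7/4, so the Q-coordinate is 1/6.
[PQS] = ½·(0·(-7−(1/3)) + 7·(1/3−0) + (-11/6)·(0−(-7))) = ½·(0 + 7/3 − 77/6) = -21/4, so the R-coordinate is 1/2.
Check: 1/3 + 1/6 + 1/2 = 1.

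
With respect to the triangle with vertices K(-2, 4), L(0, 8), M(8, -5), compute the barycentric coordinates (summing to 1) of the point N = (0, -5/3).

Signed area of the reference triangle: [KLM] = ½·((-2)·(8−(-5)) + 0·(-5−4) + 8·(4−8)) = ½·(-26 + 0 − 32) = -29.
[NLM] = ½·(0·(8−(-5)) + 0·(-5−(-5/3)) + 8·(-5/3−8)) = ½·(0 + 0 − 232/3) = -116/3, so the K-coordinate is (-116/3)/(-29) = 4/3.
[KNM] = ½·((-2)·(-5/3−(-5)) + 0·(-5−4) + 8·(4−(-5/3))) = ½·(-20/3 + 0 + 136/3) = 58/3, so the L-coordinate is -2/3.
[KLN] = ½·((-2)·(8−(-5/3)) + 0·(-5/3−4) + 0·(4−8)) = ½·(-58/3 + 0 + 0) = -29/3, so the M-coordinate is 1/3.

(4/3, -2/3, 1/3)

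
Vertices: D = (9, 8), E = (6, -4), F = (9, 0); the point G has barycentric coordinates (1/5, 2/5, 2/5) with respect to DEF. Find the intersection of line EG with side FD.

Line EG meets FD where the E-coordinate vanishes; zeroing G's E-weight and renormalizing leaves F, D-weights 2/5 : 1/5 → (2/3, 1/3).
So H = (2/3)·F + (1/3)·D = (9, 8/3).

(9, 8/3)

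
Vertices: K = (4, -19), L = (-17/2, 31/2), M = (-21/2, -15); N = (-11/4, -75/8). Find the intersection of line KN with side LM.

Barycentric coordinates of N with respect to KLM: (1/2, 1/4, 1/4).
On side LM the K-coordinate is zero; dropping N's K-weight 1/2 and renormalizing the remaining 1/4 : 1/4 gives weights 1/2, 1/2 on L, M.
J = (1/2)·(-17/2, 31/2) + (1/2)·(-21/2, -15) = (-19/2, 1/4).

(-19/2, 1/4)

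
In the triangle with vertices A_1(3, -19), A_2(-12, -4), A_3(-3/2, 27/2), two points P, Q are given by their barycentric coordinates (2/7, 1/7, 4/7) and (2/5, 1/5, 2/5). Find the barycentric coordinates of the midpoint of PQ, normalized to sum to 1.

(12/35, 6/35, 17/35)

Since both coordinate triples sum to 1, the midpoint's barycentrics are the componentwise average.
(2/7+2/5)/2 = 12/35; similarly 6/35 and 17/35.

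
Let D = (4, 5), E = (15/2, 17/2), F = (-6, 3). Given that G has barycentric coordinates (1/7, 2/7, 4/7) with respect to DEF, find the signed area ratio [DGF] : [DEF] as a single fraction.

2/7

The signed ratio [DGF]/[DEF] equals the barycentric coordinate of G at vertex E, which is 2/7.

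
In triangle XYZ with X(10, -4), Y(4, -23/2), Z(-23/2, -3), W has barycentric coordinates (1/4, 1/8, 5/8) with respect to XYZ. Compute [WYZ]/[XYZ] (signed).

1/4

The signed ratio [WYZ]/[XYZ] equals the barycentric coordinate of W at vertex X, which is 1/4.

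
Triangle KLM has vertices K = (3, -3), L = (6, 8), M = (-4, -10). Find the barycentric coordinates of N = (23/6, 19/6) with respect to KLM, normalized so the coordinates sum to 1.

(1/6, 2/3, 1/6)

Signed area of the reference triangle: [KLM] = ½·(3·(8−(-10)) + 6·(-10−(-3)) + (-4)·(-3−8)) = ½·(54 − 42 + 44) = 28.
[NLM] = ½·((23/6)·(8−(-10)) + 6·(-10−(19/6)) + (-4)·(19/6−8)) = ½·(69 − 79 + 58/3) = 14/3, so the K-coordinate is (14/3)/28 = 1/6.
[KNM] = ½·(3·(19/6−(-10)) + (23/6)·(-10−(-3)) + (-4)·(-3−(19/6))) = ½·(79/2 − 161/6 + 74/3) = 56/3, so the L-coordinate is 2/3.
[KLN] = ½·(3·(8−(19/6)) + 6·(19/6−(-3)) + (23/6)·(-3−8)) = ½·(29/2 + 37 − 253/6) = 14/3, so the M-coordinate is 1/6.
Check: 1/6 + 2/3 + 1/6 = 1.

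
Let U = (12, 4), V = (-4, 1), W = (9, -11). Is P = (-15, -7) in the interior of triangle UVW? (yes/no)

no

Barycentric coordinates of P: (-236/231, 124/77, 95/231).
The three coordinates are negative, positive, positive; a point is interior exactly when all three are positive.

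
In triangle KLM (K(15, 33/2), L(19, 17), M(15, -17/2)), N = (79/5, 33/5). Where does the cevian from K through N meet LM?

(49/3, 0)

Barycentric coordinates of N with respect to KLM: (2/5, 1/5, 2/5).
On side LM the K-coordinate is zero; dropping N's K-weight 2/5 and renormalizing the remaining 1/5 : 2/5 gives weights 1/3, 2/3 on L, M.
J = (1/3)·(19, 17) + (2/3)·(15, -17/2) = (49/3, 0).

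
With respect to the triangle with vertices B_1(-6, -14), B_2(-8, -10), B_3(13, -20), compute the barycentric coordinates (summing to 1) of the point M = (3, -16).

Signed area of the reference triangle: [B_1B_2B_3] = ½·((-6)·(-10−(-20)) + (-8)·(-20−(-14)) + 13·(-14−(-10))) = ½·(-60 + 48 − 52) = -32.
[MB_2B_3] = ½·(3·(-10−(-20)) + (-8)·(-20−(-16)) + 13·(-16−(-10))) = ½·(30 + 32 − 78) = -8, so the B_1-coordinate is (-8)/(-32) = 1/4.
[B_1MB_3] = ½·((-6)·(-16−(-20)) + 3·(-20−(-14)) + 13·(-14−(-16))) = ½·(-24 − 18 + 26) = -8, so the B_2-coordinate is 1/4.
[B_1B_2M] = ½·((-6)·(-10−(-16)) + (-8)·(-16−(-14)) + 3·(-14−(-10))) = ½·(-36 + 16 − 12) = -16, so the B_3-coordinate is 1/2.
Check: 1/4 + 1/4 + 1/2 = 1.

(1/4, 1/4, 1/2)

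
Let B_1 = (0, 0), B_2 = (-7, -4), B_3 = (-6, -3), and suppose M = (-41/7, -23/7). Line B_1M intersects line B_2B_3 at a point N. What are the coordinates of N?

(-41/6, -23/6)

Barycentric coordinates of M with respect to B_1B_2B_3: (1/7, 5/7, 1/7).
On side B_2B_3 the B_1-coordinate is zero; dropping M's B_1-weight 1/7 and renormalizing the remaining 5/7 : 1/7 gives weights 5/6, 1/6 on B_2, B_3.
N = (5/6)·(-7, -4) + (1/6)·(-6, -3) = (-41/6, -23/6).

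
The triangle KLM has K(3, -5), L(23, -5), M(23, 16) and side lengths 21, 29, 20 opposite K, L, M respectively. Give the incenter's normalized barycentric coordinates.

The incenter has barycentric coordinates proportional to the opposite side lengths: (21 : 29 : 20).
Normalizing by 21+29+20 = 70 gives (3/10, 29/70, 2/7).

(3/10, 29/70, 2/7)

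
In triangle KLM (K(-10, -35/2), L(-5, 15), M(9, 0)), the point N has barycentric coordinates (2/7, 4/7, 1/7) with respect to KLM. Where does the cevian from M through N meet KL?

Line MN meets KL where the M-coordinate vanishes; zeroing N's M-weight and renormalizing leaves K, L-weights 2/7 : 4/7 → (1/3, 2/3).
So J = (1/3)·K + (2/3)·L = (-20/3, 25/6).

(-20/3, 25/6)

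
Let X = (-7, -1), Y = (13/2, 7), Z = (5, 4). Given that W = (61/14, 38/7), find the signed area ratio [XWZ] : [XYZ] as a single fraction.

5/7

[XYZ] = ½·((-7)·(7−4) + (13/2)·(4−(-1)) + 5·(-1−7)) = ½·(-21 + 65/2 − 40) = -57/4.
[XWZ] = ½·((-7)·(38/7−4) + (61/14)·(4−(-1)) + 5·(-1−(38/7))) = ½·(-10 + 305/14 − 225/7) = -285/28, so the ratio is (-285/28)/(-57/4) = 5/7.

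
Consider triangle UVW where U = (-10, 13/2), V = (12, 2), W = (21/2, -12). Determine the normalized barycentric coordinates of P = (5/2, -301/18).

Signed area of the reference triangle: [UVW] = ½·((-10)·(2−(-12)) + 12·(-12−(13/2)) + (21/2)·(13/2−2)) = ½·(-140 − 222 + 189/4) = -1259/8.
[PVW] = ½·((5/2)·(2−(-12)) + 12·(-12−(-301/18)) + (21/2)·(-301/18−2)) = ½·(35 + 170/3 − 2359/12) = -1259/24, so the U-coordinate is (-1259/24)/(-1259/8) = 1/3.
[UPW] = ½·((-10)·(-301/18−(-12)) + (5/2)·(-12−(13/2)) + (21/2)·(13/2−(-301/18))) = ½·(425/9 − 185/4 + 1463/6) = 8813/72, so the V-coordinate is -7/9.
[UVP] = ½·((-10)·(2−(-301/18)) + 12·(-301/18−(13/2)) + (5/2)·(13/2−2)) = ½·(-1685/9 − 836/3 + 45/4) = -16367/72, so the W-coordinate is 13/9.
Check: 1/3 − 7/9 + 13/9 = 1.

(1/3, -7/9, 13/9)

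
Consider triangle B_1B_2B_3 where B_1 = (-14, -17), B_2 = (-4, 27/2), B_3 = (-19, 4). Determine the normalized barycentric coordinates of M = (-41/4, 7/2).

(1/4, 1/2, 1/4)

Signed area of the reference triangle: [B_1B_2B_3] = ½·((-14)·(27/2−4) + (-4)·(4−(-17)) + (-19)·(-17−(27/2))) = ½·(-133 − 84 + 1159/2) = 725/4.
[MB_2B_3] = ½·((-41/4)·(27/2−4) + (-4)·(4−(7/2)) + (-19)·(7/2−(27/2))) = ½·(-779/8 − 2 + 190) = 725/16, so the B_1-coordinate is (725/16)/(725/4) = 1/4.
[B_1MB_3] = ½·((-14)·(7/2−4) + (-41/4)·(4−(-17)) + (-19)·(-17−(7/2))) = ½·(7 − 861/4 + 779/2) = 725/8, so the B_2-coordinate is 1/2.
[B_1B_2M] = ½·((-14)·(27/2−(7/2)) + (-4)·(7/2−(-17)) + (-41/4)·(-17−(27/2))) = ½·(-140 − 82 + 2501/8) = 725/16, so the B_3-coordinate is 1/4.
Check: 1/4 + 1/2 + 1/4 = 1.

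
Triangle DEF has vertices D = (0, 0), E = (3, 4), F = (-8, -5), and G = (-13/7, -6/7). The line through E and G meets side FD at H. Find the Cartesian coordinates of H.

Barycentric coordinates of G with respect to DEF: (4/7, 1/7, 2/7).
On side FD the E-coordinate is zero; dropping G's E-weight 1/7 and renormalizing the remaining 2/7 : 4/7 gives weights 1/3, 2/3 on F, D.
H = (1/3)·(-8, -5) + (2/3)·(0, 0) = (-8/3, -5/3).

(-8/3, -5/3)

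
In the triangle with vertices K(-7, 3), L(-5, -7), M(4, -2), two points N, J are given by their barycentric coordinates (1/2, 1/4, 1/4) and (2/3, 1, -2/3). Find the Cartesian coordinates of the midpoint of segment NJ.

(-193/24, -53/24)

Barycentric coordinates of the midpoint are the average: (7/12, 5/8, -5/24).
Converting: (7/12)·K + (5/8)·L + (-5/24)·M = (-193/24, -53/24).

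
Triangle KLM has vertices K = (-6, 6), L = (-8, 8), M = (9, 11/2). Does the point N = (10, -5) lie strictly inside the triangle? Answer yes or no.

no

Barycentric coordinates of N: (176/29, -157/29, 10/29).
The three coordinates are positive, negative, positive; a point is interior exactly when all three are positive.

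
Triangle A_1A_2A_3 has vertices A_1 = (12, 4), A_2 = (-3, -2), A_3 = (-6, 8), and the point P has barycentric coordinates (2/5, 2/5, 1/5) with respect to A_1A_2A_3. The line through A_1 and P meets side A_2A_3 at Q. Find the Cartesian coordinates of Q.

(-4, 4/3)

Line A_1P meets A_2A_3 where the A_1-coordinate vanishes; zeroing P's A_1-weight and renormalizing leaves A_2, A_3-weights 2/5 : 1/5 → (2/3, 1/3).
So Q = (2/3)·A_2 + (1/3)·A_3 = (-4, 4/3).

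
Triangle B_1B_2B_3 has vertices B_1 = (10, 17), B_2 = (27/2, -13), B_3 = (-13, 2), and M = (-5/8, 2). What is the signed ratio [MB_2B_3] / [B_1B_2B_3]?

1/4

[B_1B_2B_3] = ½·(10·(-13−2) + (27/2)·(2−17) + (-13)·(17−(-13))) = ½·(-150 − 405/2 − 390) = -1485/4.
[MB_2B_3] = ½·((-5/8)·(-13−2) + (27/2)·(2−2) + (-13)·(2−(-13))) = ½·(75/8 + 0 − 195) = -1485/16, so the ratio is (-1485/16)/(-1485/4) = 1/4.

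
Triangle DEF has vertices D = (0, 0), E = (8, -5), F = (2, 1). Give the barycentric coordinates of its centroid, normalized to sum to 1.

(1/3, 1/3, 1/3)

The centroid is the average of the vertices, so each weight is 1/3.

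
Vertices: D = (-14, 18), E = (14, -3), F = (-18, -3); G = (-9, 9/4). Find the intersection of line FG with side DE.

Barycentric coordinates of G with respect to DEF: (1/4, 1/4, 1/2).
On side DE the F-coordinate is zero; dropping G's F-weight 1/2 and renormalizing the remaining 1/4 : 1/4 gives weights 1/2, 1/2 on D, E.
H = (1/2)·(-14, 18) + (1/2)·(14, -3) = (0, 15/2).

(0, 15/2)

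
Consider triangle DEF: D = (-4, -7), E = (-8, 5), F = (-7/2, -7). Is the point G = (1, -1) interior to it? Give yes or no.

Barycentric coordinates of G: (-27/2, 1/2, 14).
The three coordinates are negative, positive, positive; a point is interior exactly when all three are positive.

no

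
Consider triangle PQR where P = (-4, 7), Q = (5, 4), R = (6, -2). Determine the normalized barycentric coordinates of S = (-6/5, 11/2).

Signed area of the reference triangle: [PQR] = ½·((-4)·(4−(-2)) + 5·(-2−7) + 6·(7−4)) = ½·(-24 − 45 + 18) = -51/2.
[SQR] = ½·((-6/5)·(4−(-2)) + 5·(-2−(11/2)) + 6·(11/2−4)) = ½·(-36/5 − 75/2 + 9) = -357/20, so the P-coordinate is (-357/20)/(-51/2) = 7/10.
[PSR] = ½·((-4)·(11/2−(-2)) + (-6/5)·(-2−7) + 6·(7−(11/2))) = ½·(-30 + 54/5 + 9) = -51/10, so the Q-coordinate is 1/5.
[PQS] = ½·((-4)·(4−(11/2)) + 5·(11/2−7) + (-6/5)·(7−4)) = ½·(6 − 15/2 − 18/5) = -51/20, so the R-coordinate is 1/10.

(7/10, 1/5, 1/10)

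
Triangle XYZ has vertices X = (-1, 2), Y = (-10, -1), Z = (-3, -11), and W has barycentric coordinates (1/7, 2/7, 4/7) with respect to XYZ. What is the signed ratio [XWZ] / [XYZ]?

The signed ratio [XWZ]/[XYZ] equals the barycentric coordinate of W at vertex Y, which is 2/7.

2/7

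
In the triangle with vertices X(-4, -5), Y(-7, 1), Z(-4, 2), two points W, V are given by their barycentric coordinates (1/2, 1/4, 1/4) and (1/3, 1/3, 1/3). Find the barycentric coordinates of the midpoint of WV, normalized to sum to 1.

(5/12, 7/24, 7/24)

Since both coordinate triples sum to 1, the midpoint's barycentrics are the componentwise average.
(1/2+1/3)/2 = 5/12; similarly 7/24 and 7/24.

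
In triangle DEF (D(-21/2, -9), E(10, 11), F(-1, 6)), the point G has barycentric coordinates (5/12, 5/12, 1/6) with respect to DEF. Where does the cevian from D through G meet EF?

Line DG meets EF where the D-coordinate vanishes; zeroing G's D-weight and renormalizing leaves E, F-weights 5/12 : 1/6 → (5/7, 2/7).
So H = (5/7)·E + (2/7)·F = (48/7, 67/7).

(48/7, 67/7)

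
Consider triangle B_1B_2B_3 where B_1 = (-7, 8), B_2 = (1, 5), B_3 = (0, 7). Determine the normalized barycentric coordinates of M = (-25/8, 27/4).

(1/2, 3/8, 1/8)

Signed area of the reference triangle: [B_1B_2B_3] = ½·((-7)·(5−7) + 1·(7−8) + 0·(8−5)) = ½·(14 − 1 + 0) = 13/2.
[MB_2B_3] = ½·((-25/8)·(5−7) + 1·(7−(27/4)) + 0·(27/4−5)) = ½·(25/4 + 1/4 + 0) = 13/4, so the B_1-coordinate is (13/4)/(13/2) = 1/2.
[B_1MB_3] = ½·((-7)·(27/4−7) + (-25/8)·(7−8) + 0·(8−(27/4))) = ½·(7/4 + 25/8 + 0) = 39/16, so the B_2-coordinate is 3/8.
[B_1B_2M] = ½·((-7)·(5−(27/4)) + 1·(27/4−8) + (-25/8)·(8−5)) = ½·(49/4 − 5/4 − 75/8) = 13/16, so the B_3-coordinate is 1/8.
Check: 1/2 + 3/8 + 1/8 = 1.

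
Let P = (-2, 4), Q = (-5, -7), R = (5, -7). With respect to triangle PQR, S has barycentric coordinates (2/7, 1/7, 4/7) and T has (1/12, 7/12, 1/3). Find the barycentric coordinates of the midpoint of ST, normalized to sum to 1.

(31/168, 61/168, 19/42)

Since both coordinate triples sum to 1, the midpoint's barycentrics are the componentwise average.
(2/7+1/12)/2 = 31/168; similarly 61/168 and 19/42.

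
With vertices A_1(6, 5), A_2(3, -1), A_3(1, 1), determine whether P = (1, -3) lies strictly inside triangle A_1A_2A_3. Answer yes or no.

Barycentric coordinates of P: (-4/9, 10/9, 1/3).
The three coordinates are negative, positive, positive; a point is interior exactly when all three are positive.

no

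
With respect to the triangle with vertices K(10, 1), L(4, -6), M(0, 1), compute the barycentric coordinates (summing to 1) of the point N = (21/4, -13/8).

Signed area of the reference triangle: [KLM] = ½·(10·(-6−1) + 4·(1−1) + 0·(1−(-6))) = ½·(-70 + 0 + 0) = -35.
[NLM] = ½·((21/4)·(-6−1) + 4·(1−(-13/8)) + 0·(-13/8−(-6))) = ½·(-147/4 + 21/2 + 0) = -105/8, so the K-coordinate is (-105/8)/(-35) = 3/8.
[KNM] = ½·(10·(-13/8−1) + (21/4)·(1−1) + 0·(1−(-13/8))) = ½·(-105/4 + 0 + 0) = -105/8, so the L-coordinate is 3/8.
[KLN] = ½·(10·(-6−(-13/8)) + 4·(-13/8−1) + (21/4)·(1−(-6))) = ½·(-175/4 − 21/2 + 147/4) = -35/4, so the M-coordinate is 1/4.

(3/8, 3/8, 1/4)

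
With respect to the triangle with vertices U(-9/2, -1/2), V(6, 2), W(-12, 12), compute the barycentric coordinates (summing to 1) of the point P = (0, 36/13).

Signed area of the reference triangle: [UVW] = ½·((-9/2)·(2−12) + 6·(12−(-1/2)) + (-12)·(-1/2−2)) = ½·(45 + 75 + 30) = 75.
[PVW] = ½·(0·(2−12) + 6·(12−(36/13)) + (-12)·(36/13−2)) = ½·(0 + 720/13 − 120/13) = 300/13, so the U-coordinate is (300/13)/75 = 4/13.
[UPW] = ½·((-9/2)·(36/13−12) + 0·(12−(-1/2)) + (-12)·(-1/2−(36/13))) = ½·(540/13 + 0 + 510/13) = 525/13, so the V-coordinate is 7/13.
[UVP] = ½·((-9/2)·(2−(36/13)) + 6·(36/13−(-1/2)) + 0·(-1/2−2)) = ½·(45/13 + 255/13 + 0) = 150/13, so the W-coordinate is 2/13.
Check: 4/13 + 7/13 + 2/13 = 1.

(4/13, 7/13, 2/13)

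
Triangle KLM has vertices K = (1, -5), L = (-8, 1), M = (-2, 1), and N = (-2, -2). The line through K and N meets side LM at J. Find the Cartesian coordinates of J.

(-5, 1)

Barycentric coordinates of N with respect to KLM: (1/2, 1/4, 1/4).
On side LM the K-coordinate is zero; dropping N's K-weight 1/2 and renormalizing the remaining 1/4 : 1/4 gives weights 1/2, 1/2 on L, M.
J = (1/2)·(-8, 1) + (1/2)·(-2, 1) = (-5, 1).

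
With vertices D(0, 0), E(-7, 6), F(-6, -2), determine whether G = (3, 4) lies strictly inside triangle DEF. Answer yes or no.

Barycentric coordinates of G: (39/25, 9/25, -23/25).
The three coordinates are positive, positive, negative; a point is interior exactly when all three are positive.

no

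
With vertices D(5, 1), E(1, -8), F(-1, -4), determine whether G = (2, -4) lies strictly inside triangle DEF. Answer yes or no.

Barycentric coordinates of G: (6/17, 15/34, 7/34).
The three coordinates are positive, positive, positive; a point is interior exactly when all three are positive.

yes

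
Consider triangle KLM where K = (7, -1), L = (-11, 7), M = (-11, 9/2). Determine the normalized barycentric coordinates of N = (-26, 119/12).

Signed area of the reference triangle: [KLM] = ½·(7·(7−(9/2)) + (-11)·(9/2−(-1)) + (-11)·(-1−7)) = ½·(35/2 − 121/2 + 88) = 45/2.
[NLM] = ½·((-26)·(7−(9/2)) + (-11)·(9/2−(119/12)) + (-11)·(119/12−7)) = ½·(-65 + 715/12 − 385/12) = -75/4, so the K-coordinate is (-75/4)/(45/2) = -5/6.
[KNM] = ½·(7·(119/12−(9/2)) + (-26)·(9/2−(-1)) + (-11)·(-1−(119/12))) = ½·(455/12 − 143 + 1441/12) = 15/2, so the L-coordinate is 1/3.
[KLN] = ½·(7·(7−(119/12)) + (-11)·(119/12−(-1)) + (-26)·(-1−7)) = ½·(-245/12 − 1441/12 + 208) = 135/4, so the M-coordinate is 3/2.

(-5/6, 1/3, 3/2)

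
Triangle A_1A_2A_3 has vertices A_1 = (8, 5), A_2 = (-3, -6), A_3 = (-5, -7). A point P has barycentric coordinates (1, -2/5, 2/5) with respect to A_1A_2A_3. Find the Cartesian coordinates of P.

(36/5, 23/5)

P = 1·A_1 + (-2/5)·A_2 + (2/5)·A_3.
x-coordinate: 1·8 + (-2/5)·(-3) + (2/5)·(-5) = 36/5.
y-coordinate: 1·5 + (-2/5)·(-6) + (2/5)·(-7) = 23/5.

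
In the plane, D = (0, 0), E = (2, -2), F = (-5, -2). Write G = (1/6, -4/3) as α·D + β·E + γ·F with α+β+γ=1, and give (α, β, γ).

(1/3, 1/2, 1/6)

Signed area of the reference triangle: [DEF] = ½·(0·(-2−(-2)) + 2·(-2−0) + (-5)·(0−(-2))) = ½·(0 − 4 − 10) = -7.
[GEF] = ½·((1/6)·(-2−(-2)) + 2·(-2−(-4/3)) + (-5)·(-4/3−(-2))) = ½·(0 − 4/3 − 10/3) = -7/3, so the D-coordinate is (-7/3)/(-7) = 1/3.
[DGF] = ½·(0·(-4/3−(-2)) + (1/6)·(-2−0) + (-5)·(0−(-4/3))) = ½·(0 − 1/3 − 20/3) = -7/2, so the E-coordinate is 1/2.
[DEG] = ½·(0·(-2−(-4/3)) + 2·(-4/3−0) + (1/6)·(0−(-2))) = ½·(0 − 8/3 + 1/3) = -7/6, so the F-coordinate is 1/6.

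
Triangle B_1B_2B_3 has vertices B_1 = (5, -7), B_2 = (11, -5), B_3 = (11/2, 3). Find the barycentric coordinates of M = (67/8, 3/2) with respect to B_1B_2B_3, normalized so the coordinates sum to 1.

(-1/4, 1/2, 3/4)

Signed area of the reference triangle: [B_1B_2B_3] = ½·(5·(-5−3) + 11·(3−(-7)) + (11/2)·(-7−(-5))) = ½·(-40 + 110 − 11) = 59/2.
[MB_2B_3] = ½·((67/8)·(-5−3) + 11·(3−(3/2)) + (11/2)·(3/2−(-5))) = ½·(-67 + 33/2 + 143/4) = -59/8, so the B_1-coordinate is (-59/8)/(59/2) = -1/4.
[B_1MB_3] = ½·(5·(3/2−3) + (67/8)·(3−(-7)) + (11/2)·(-7−(3/2))) = ½·(-15/2 + 335/4 − 187/4) = 59/4, so the B_2-coordinate is 1/2.
[B_1B_2M] = ½·(5·(-5−(3/2)) + 11·(3/2−(-7)) + (67/8)·(-7−(-5))) = ½·(-65/2 + 187/2 − 67/4) = 177/8, so the B_3-coordinate is 3/4.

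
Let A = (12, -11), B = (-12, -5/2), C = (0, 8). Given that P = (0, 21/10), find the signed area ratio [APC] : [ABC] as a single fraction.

[ABC] = ½·(12·(-5/2−8) + (-12)·(8−(-11)) + 0·(-11−(-5/2))) = ½·(-126 − 228 + 0) = -177.
[APC] = ½·(12·(21/10−8) + 0·(8−(-11)) + 0·(-11−(21/10))) = ½·(-354/5 + 0 + 0) = -177/5, so the ratio is (-177/5)/(-177) = 1/5.

1/5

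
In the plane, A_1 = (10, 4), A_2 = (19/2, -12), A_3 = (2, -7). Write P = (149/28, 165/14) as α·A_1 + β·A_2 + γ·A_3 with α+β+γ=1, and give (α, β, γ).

(9/7, -13/14, 9/14)

Signed area of the reference triangle: [A_1A_2A_3] = ½·(10·(-12−(-7)) + (19/2)·(-7−4) + 2·(4−(-12))) = ½·(-50 − 209/2 + 32) = -245/4.
[PA_2A_3] = ½·((149/28)·(-12−(-7)) + (19/2)·(-7−(165/14)) + 2·(165/14−(-12))) = ½·(-745/28 − 4997/28 + 333/7) = -315/4, so the A_1-coordinate is (-315/4)/(-245/4) = 9/7.
[A_1PA_3] = ½·(10·(165/14−(-7)) + (149/28)·(-7−4) + 2·(4−(165/14))) = ½·(1315/7 − 1639/28 − 109/7) = 455/8, so the A_2-coordinate is -13/14.
[A_1A_2P] = ½·(10·(-12−(165/14)) + (19/2)·(165/14−4) + (149/28)·(4−(-12))) = ½·(-1665/7 + 2071/28 + 596/7) = -315/8, so the A_3-coordinate is 9/14.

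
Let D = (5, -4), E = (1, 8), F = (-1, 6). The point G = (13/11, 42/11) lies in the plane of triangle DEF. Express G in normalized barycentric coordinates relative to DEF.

Signed area of the reference triangle: [DEF] = ½·(5·(8−6) + 1·(6−(-4)) + (-1)·(-4−8)) = ½·(10 + 10 + 12) = 16.
[GEF] = ½·((13/11)·(8−6) + 1·(6−(42/11)) + (-1)·(42/11−8)) = ½·(26/11 + 24/11 + 46/11) = 48/11, so the D-coordinate is (48/11)/16 = 3/11.
[DGF] = ½·(5·(42/11−6) + (13/11)·(6−(-4)) + (-1)·(-4−(42/11))) = ½·(-120/11 + 130/11 + 86/11) = 48/11, so the E-coordinate is 3/11.
[DEG] = ½·(5·(8−(42/11)) + 1·(42/11−(-4)) + (13/11)·(-4−8)) = ½·(230/11 + 86/11 − 156/11) = 80/11, so the F-coordinate is 5/11.
Check: 3/11 + 3/11 + 5/11 = 1.

(3/11, 3/11, 5/11)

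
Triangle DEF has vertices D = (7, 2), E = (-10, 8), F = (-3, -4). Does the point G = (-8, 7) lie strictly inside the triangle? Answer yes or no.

yes

Barycentric coordinates of G: (17/162, 70/81, 5/162).
The three coordinates are positive, positive, positive; a point is interior exactly when all three are positive.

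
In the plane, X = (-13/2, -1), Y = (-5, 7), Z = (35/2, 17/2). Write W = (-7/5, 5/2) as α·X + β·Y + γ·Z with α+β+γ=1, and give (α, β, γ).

(3/5, 1/5, 1/5)

Signed area of the reference triangle: [XYZ] = ½·((-13/2)·(7−(17/2)) + (-5)·(17/2−(-1)) + (35/2)·(-1−7)) = ½·(39/4 − 95/2 − 140) = -711/8.
[WYZ] = ½·((-7/5)·(7−(17/2)) + (-5)·(17/2−(5/2)) + (35/2)·(5/2−7)) = ½·(21/10 − 30 − 315/4) = -2133/40, so the X-coordinate is (-2133/40)/(-711/8) = 3/5.
[XWZ] = ½·((-13/2)·(5/2−(17/2)) + (-7/5)·(17/2−(-1)) + (35/2)·(-1−(5/2))) = ½·(39 − 133/10 − 245/4) = -711/40, so the Y-coordinate is 1/5.
[XYW] = ½·((-13/2)·(7−(5/2)) + (-5)·(5/2−(-1)) + (-7/5)·(-1−7)) = ½·(-117/4 − 35/2 + 56/5) = -711/40, so the Z-coordinate is 1/5.
Check: 3/5 + 1/5 + 1/5 = 1.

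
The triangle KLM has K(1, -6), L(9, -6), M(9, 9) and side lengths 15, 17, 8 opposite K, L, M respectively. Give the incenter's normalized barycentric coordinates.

(3/8, 17/40, 1/5)

The incenter has barycentric coordinates proportional to the opposite side lengths: (15 : 17 : 8).
Normalizing by 15+17+8 = 40 gives (3/8, 17/40, 1/5).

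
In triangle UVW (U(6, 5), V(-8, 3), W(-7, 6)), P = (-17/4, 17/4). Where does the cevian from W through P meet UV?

Barycentric coordinates of P with respect to UVW: (1/4, 1/2, 1/4).
On side UV the W-coordinate is zero; dropping P's W-weight 1/4 and renormalizing the remaining 1/4 : 1/2 gives weights 1/3, 2/3 on U, V.
Q = (1/3)·(6, 5) + (2/3)·(-8, 3) = (-10/3, 11/3).

(-10/3, 11/3)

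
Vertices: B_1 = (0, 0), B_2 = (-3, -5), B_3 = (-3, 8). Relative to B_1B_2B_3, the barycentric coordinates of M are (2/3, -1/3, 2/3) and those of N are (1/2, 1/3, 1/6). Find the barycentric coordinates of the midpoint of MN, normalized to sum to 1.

(7/12, 0, 5/12)

Since both coordinate triples sum to 1, the midpoint's barycentrics are the componentwise average.
(2/3+1/2)/2 = 7/12; similarly 0 and 5/12.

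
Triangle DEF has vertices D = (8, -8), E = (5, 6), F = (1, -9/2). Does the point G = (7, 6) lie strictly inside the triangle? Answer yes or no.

Barycentric coordinates of G: (6/25, 27/25, -8/25).
The three coordinates are positive, positive, negative; a point is interior exactly when all three are positive.

no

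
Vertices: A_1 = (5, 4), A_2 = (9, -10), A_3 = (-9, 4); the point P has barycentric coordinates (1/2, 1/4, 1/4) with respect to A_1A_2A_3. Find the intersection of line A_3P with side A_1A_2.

(19/3, -2/3)

Line A_3P meets A_1A_2 where the A_3-coordinate vanishes; zeroing P's A_3-weight and renormalizing leaves A_1, A_2-weights 1/2 : 1/4 → (2/3, 1/3).
So Q = (2/3)·A_1 + (1/3)·A_2 = (19/3, -2/3).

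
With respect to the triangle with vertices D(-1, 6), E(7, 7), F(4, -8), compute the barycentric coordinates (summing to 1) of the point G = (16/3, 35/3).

(1/3, 1, -1/3)

Signed area of the reference triangle: [DEF] = ½·((-1)·(7−(-8)) + 7·(-8−6) + 4·(6−7)) = ½·(-15 − 98 − 4) = -117/2.
[GEF] = ½·((16/3)·(7−(-8)) + 7·(-8−(35/3)) + 4·(35/3−7)) = ½·(80 − 413/3 + 56/3) = -39/2, so the D-coordinate is (-39/2)/(-117/2) = 1/3.
[DGF] = ½·((-1)·(35/3−(-8)) + (16/3)·(-8−6) + 4·(6−(35/3))) = ½·(-59/3 − 224/3 − 68/3) = -117/2, so the E-coordinate is 1.
[DEG] = ½·((-1)·(7−(35/3)) + 7·(35/3−6) + (16/3)·(6−7)) = ½·(14/3 + 119/3 − 16/3) = 39/2, so the F-coordinate is -1/3.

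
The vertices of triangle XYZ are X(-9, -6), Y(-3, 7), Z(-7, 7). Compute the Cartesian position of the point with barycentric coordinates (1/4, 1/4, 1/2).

W = (1/4)·X + (1/4)·Y + (1/2)·Z.
x-coordinate: (1/4)·(-9) + (1/4)·(-3) + (1/2)·(-7) = -13/2.
y-coordinate: (1/4)·(-6) + (1/4)·7 + (1/2)·7 = 15/4.

(-13/2, 15/4)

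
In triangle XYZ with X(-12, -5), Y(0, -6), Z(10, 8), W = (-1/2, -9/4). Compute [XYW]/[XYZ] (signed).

1/4

[XYZ] = ½·((-12)·(-6−8) + 0·(8−(-5)) + 10·(-5−(-6))) = ½·(168 + 0 + 10) = 89.
[XYW] = ½·((-12)·(-6−(-9/4)) + 0·(-9/4−(-5)) + (-1/2)·(-5−(-6))) = ½·(45 + 0 − 1/2) = 89/4, so the ratio is (89/4)/89 = 1/4.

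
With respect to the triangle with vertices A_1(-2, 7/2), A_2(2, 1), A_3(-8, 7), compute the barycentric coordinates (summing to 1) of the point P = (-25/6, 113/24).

Signed area of the reference triangle: [A_1A_2A_3] = ½·((-2)·(1−7) + 2·(7−(7/2)) + (-8)·(7/2−1)) = ½·(12 + 7 − 20) = -1/2.
[PA_2A_3] = ½·((-25/6)·(1−7) + 2·(7−(113/24)) + (-8)·(113/24−1)) = ½·(25 + 55/12 − 89/3) = -1/24, so the A_1-coordinate is (-1/24)/(-1/2) = 1/12.
[A_1PA_3] = ½·((-2)·(113/24−7) + (-25/6)·(7−(7/2)) + (-8)·(7/2−(113/24))) = ½·(55/12 − 175/12 + 29/3) = -1/6, so the A_2-coordinate is 1/3.
[A_1A_2P] = ½·((-2)·(1−(113/24)) + 2·(113/24−(7/2)) + (-25/6)·(7/2−1)) = ½·(89/12 + 29/12 − 125/12) = -7/24, so the A_3-coordinate is 7/12.

(1/12, 1/3, 7/12)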